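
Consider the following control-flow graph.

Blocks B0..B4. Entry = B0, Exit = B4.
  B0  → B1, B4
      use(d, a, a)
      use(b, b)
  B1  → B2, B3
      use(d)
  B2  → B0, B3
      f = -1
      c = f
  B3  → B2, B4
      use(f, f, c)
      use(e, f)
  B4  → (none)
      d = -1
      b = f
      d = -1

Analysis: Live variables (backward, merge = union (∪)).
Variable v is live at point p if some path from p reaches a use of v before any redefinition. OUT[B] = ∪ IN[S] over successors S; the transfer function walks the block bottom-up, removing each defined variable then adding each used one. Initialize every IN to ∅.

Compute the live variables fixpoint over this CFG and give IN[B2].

Per-block solution:
  B0: | IN={a, b, c, d, e, f} | OUT={a, b, c, d, e, f}
  B1: | IN={a, b, c, d, e, f} | OUT={a, b, c, d, e, f}
  B2: | IN={a, b, d, e} | OUT={a, b, c, d, e, f}
  B3: | IN={a, b, c, d, e, f} | OUT={a, b, d, e, f}
  B4: | IN={f} | OUT={}

Merge at B2: OUT[B2] = IN[B0] ⊔ IN[B3] = {a, b, c, d, e, f}
Applying B2's transfer function to that OUT value gives IN[B2] (row B2 above).

Answer: {a, b, d, e}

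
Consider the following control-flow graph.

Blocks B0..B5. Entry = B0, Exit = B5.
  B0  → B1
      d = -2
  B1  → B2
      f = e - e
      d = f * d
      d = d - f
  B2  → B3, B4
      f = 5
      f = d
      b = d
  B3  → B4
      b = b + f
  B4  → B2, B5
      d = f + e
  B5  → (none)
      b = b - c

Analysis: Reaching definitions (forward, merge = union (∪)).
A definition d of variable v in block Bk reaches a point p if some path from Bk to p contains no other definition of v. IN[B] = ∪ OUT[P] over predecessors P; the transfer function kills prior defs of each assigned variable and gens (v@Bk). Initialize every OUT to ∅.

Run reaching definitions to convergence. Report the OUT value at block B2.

Converged values:
  B0:  IN={}  OUT={d@B0}
  B1:  IN={d@B0}  OUT={d@B1, f@B1}
  B2:  IN={b@B2, b@B3, d@B1, d@B4, f@B1, f@B2}  OUT={b@B2, d@B1, d@B4, f@B2}
  B3:  IN={b@B2, d@B1, d@B4, f@B2}  OUT={b@B3, d@B1, d@B4, f@B2}
  B4:  IN={b@B2, b@B3, d@B1, d@B4, f@B2}  OUT={b@B2, b@B3, d@B4, f@B2}
  B5:  IN={b@B2, b@B3, d@B4, f@B2}  OUT={b@B5, d@B4, f@B2}

Merge at B2: IN[B2] = OUT[B1] ⊔ OUT[B4] = {b@B2, b@B3, d@B1, d@B4, f@B1, f@B2}
Applying B2's transfer function to that IN value gives OUT[B2] (row B2 above).

Answer: {b@B2, d@B1, d@B4, f@B2}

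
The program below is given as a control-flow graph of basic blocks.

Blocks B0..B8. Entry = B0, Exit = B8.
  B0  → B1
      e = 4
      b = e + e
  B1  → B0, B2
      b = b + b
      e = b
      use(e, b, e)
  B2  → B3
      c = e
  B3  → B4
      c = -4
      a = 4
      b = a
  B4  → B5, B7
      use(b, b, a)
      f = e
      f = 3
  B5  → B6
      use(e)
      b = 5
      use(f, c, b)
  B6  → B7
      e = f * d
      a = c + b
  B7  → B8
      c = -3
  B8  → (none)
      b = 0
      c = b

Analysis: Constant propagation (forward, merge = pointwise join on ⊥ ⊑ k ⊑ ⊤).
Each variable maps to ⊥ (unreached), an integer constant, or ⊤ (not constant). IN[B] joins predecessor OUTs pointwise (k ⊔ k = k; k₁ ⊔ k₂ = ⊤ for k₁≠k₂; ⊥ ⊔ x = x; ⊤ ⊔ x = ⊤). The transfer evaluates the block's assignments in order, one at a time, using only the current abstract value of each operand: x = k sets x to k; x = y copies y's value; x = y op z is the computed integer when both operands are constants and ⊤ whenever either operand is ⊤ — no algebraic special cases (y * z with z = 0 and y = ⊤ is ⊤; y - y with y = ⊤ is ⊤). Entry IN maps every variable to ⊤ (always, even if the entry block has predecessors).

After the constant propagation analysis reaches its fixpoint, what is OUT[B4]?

Answer: {a: 4, b: 4, c: -4, d: ⊤, e: 16, f: 3}

Working:
Fixpoint table:
  B0:   IN=(all ⊤)   OUT={b:8, e:4; rest ⊤}
  B1:   IN={b:8, e:4; rest ⊤}   OUT={b:16, e:16; rest ⊤}
  B2:   IN={b:16, e:16; rest ⊤}   OUT={b:16, c:16, e:16; rest ⊤}
  B3:   IN={b:16, c:16, e:16; rest ⊤}   OUT={a:4, b:4, c:-4, e:16; rest ⊤}
  B4:   IN={a:4, b:4, c:-4, e:16; rest ⊤}   OUT={a:4, b:4, c:-4, e:16, f:3; rest ⊤}
  B5:   IN={a:4, b:4, c:-4, e:16, f:3; rest ⊤}   OUT={a:4, b:5, c:-4, e:16, f:3; rest ⊤}
  B6:   IN={a:4, b:5, c:-4, e:16, f:3; rest ⊤}   OUT={a:1, b:5, c:-4, f:3; rest ⊤}
  B7:   IN={c:-4, f:3; rest ⊤}   OUT={c:-3, f:3; rest ⊤}
  B8:   IN={c:-3, f:3; rest ⊤}   OUT={b:0, c:0, f:3; rest ⊤}

Merge at B4: IN[B4] = OUT[B3] = {a: 4, b: 4, c: -4, d: ⊤, e: 16, f: ⊤}
Applying B4's transfer function to that IN value gives OUT[B4] (row B4 above).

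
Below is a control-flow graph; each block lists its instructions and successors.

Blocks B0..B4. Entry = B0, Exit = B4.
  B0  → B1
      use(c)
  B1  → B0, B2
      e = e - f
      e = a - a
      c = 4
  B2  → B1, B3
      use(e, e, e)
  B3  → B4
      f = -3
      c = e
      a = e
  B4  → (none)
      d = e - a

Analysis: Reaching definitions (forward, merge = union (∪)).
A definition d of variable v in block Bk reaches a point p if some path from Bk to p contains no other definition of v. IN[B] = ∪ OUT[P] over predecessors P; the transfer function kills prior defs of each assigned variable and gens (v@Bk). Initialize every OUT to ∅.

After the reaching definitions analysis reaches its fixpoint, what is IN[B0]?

Per-block solution:
  B0:  IN={c@B1, e@B1}  OUT={c@B1, e@B1}
  B1:  IN={c@B1, e@B1}  OUT={c@B1, e@B1}
  B2:  IN={c@B1, e@B1}  OUT={c@B1, e@B1}
  B3:  IN={c@B1, e@B1}  OUT={a@B3, c@B3, e@B1, f@B3}
  B4:  IN={a@B3, c@B3, e@B1, f@B3}  OUT={a@B3, c@B3, d@B4, e@B1, f@B3}

Merge at B0 (entry node, so the boundary value {} is joined with the incoming edge(s)): IN[B0] = {} ⊔ OUT[B1] = {c@B1, e@B1}

Answer: {c@B1, e@B1}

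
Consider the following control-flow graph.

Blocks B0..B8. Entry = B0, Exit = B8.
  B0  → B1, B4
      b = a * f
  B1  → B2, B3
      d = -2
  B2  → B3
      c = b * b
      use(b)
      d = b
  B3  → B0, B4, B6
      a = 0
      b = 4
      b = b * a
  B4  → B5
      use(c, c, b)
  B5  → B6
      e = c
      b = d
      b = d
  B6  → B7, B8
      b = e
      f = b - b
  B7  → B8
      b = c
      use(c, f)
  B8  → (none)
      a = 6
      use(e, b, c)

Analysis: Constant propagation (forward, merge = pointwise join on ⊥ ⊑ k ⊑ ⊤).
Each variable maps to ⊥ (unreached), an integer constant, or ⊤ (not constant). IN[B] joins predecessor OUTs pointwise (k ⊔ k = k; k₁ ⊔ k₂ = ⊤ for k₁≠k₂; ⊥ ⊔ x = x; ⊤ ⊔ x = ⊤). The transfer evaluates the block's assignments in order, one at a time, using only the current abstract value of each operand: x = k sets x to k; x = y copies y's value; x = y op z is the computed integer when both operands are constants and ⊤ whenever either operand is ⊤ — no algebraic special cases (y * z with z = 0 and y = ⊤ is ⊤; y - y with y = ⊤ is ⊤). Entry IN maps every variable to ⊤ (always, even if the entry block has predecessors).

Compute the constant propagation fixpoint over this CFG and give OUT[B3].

Per-block solution:
  B0: | IN=(all ⊤) | OUT=(all ⊤)
  B1: | IN=(all ⊤) | OUT={d:-2; rest ⊤}
  B2: | IN={d:-2; rest ⊤} | OUT=(all ⊤)
  B3: | IN=(all ⊤) | OUT={a:0, b:0; rest ⊤}
  B4: | IN=(all ⊤) | OUT=(all ⊤)
  B5: | IN=(all ⊤) | OUT=(all ⊤)
  B6: | IN=(all ⊤) | OUT=(all ⊤)
  B7: | IN=(all ⊤) | OUT=(all ⊤)
  B8: | IN=(all ⊤) | OUT={a:6; rest ⊤}

Merge at B3: IN[B3] = OUT[B1] ⊔ OUT[B2] = {a: ⊤, b: ⊤, c: ⊤, d: ⊤, e: ⊤, f: ⊤}
Applying B3's transfer function to that IN value gives OUT[B3] (row B3 above).

Answer: {a: 0, b: 0, c: ⊤, d: ⊤, e: ⊤, f: ⊤}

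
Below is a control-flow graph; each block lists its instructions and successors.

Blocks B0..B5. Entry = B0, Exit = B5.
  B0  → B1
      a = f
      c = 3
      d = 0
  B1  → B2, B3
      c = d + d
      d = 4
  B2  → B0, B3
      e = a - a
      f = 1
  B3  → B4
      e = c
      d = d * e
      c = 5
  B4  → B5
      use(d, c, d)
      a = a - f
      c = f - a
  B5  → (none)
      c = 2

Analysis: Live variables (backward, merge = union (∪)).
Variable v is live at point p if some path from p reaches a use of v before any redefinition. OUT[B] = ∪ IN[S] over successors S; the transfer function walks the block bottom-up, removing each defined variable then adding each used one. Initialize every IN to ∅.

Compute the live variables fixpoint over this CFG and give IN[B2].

Answer: {a, c, d}

Trace:
Per-block solution:
  B0: | IN={f} | OUT={a, d, f}
  B1: | IN={a, d, f} | OUT={a, c, d, f}
  B2: | IN={a, c, d} | OUT={a, c, d, f}
  B3: | IN={a, c, d, f} | OUT={a, c, d, f}
  B4: | IN={a, c, d, f} | OUT={}
  B5: | IN={} | OUT={}

Merge at B2: OUT[B2] = IN[B0] ⊔ IN[B3] = {a, c, d, f}
Applying B2's transfer function to that OUT value gives IN[B2] (row B2 above).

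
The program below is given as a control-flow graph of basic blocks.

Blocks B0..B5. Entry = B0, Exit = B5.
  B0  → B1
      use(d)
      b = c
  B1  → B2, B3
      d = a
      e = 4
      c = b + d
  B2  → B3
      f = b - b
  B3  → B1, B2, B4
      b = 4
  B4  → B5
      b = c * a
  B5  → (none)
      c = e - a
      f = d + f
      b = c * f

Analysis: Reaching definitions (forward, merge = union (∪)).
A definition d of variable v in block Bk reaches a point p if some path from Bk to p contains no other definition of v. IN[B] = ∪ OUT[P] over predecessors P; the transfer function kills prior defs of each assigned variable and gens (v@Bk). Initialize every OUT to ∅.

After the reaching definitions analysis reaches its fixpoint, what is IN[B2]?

Answer: {b@B0, b@B3, c@B1, d@B1, e@B1, f@B2}

Working:
Fixpoint table:
  B0:   IN={}   OUT={b@B0}
  B1:   IN={b@B0, b@B3, c@B1, d@B1, e@B1, f@B2}   OUT={b@B0, b@B3, c@B1, d@B1, e@B1, f@B2}
  B2:   IN={b@B0, b@B3, c@B1, d@B1, e@B1, f@B2}   OUT={b@B0, b@B3, c@B1, d@B1, e@B1, f@B2}
  B3:   IN={b@B0, b@B3, c@B1, d@B1, e@B1, f@B2}   OUT={b@B3, c@B1, d@B1, e@B1, f@B2}
  B4:   IN={b@B3, c@B1, d@B1, e@B1, f@B2}   OUT={b@B4, c@B1, d@B1, e@B1, f@B2}
  B5:   IN={b@B4, c@B1, d@B1, e@B1, f@B2}   OUT={b@B5, c@B5, d@B1, e@B1, f@B5}

Merge at B2: IN[B2] = OUT[B1] ⊔ OUT[B3] = {b@B0, b@B3, c@B1, d@B1, e@B1, f@B2}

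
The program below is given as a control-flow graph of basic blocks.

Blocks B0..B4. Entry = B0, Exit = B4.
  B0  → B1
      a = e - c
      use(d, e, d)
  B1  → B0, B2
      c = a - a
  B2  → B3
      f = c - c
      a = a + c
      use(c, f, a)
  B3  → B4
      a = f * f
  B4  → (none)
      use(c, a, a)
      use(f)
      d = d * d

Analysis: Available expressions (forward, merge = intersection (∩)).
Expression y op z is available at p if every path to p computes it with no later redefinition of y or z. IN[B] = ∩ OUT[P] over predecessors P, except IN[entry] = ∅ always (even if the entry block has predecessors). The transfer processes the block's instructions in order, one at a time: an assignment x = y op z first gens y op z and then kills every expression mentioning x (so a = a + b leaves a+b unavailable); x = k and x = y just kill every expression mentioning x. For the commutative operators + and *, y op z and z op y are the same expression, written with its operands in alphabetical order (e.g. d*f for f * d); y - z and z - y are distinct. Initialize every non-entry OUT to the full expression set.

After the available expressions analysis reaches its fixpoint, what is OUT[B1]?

Answer: {a-a}

Derivation:
Converged values:
  B0:  IN={}  OUT={e-c}
  B1:  IN={e-c}  OUT={a-a}
  B2:  IN={a-a}  OUT={c-c}
  B3:  IN={c-c}  OUT={c-c, f*f}
  B4:  IN={c-c, f*f}  OUT={c-c, f*f}

Merge at B1: IN[B1] = OUT[B0] = {e-c}
Applying B1's transfer function to that IN value gives OUT[B1] (row B1 above).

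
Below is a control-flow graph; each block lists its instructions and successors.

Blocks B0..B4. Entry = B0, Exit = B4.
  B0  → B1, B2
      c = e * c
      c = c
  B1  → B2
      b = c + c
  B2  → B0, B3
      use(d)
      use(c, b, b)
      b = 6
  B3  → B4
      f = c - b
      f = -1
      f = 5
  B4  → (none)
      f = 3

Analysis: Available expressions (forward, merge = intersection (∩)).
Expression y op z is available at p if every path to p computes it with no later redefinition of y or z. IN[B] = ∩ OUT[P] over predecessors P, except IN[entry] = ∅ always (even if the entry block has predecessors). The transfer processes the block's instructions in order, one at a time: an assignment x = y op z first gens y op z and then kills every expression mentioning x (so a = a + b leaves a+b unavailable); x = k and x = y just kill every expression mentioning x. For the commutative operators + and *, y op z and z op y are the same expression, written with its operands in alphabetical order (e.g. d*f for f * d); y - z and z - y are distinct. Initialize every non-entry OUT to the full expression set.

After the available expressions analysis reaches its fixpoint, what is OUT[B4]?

Converged values:
  B0:   IN={}   OUT={}
  B1:   IN={}   OUT={c+c}
  B2:   IN={}   OUT={}
  B3:   IN={}   OUT={c-b}
  B4:   IN={c-b}   OUT={c-b}

Merge at B4: IN[B4] = OUT[B3] = {c-b}
Applying B4's transfer function to that IN value gives OUT[B4] (row B4 above).

Answer: {c-b}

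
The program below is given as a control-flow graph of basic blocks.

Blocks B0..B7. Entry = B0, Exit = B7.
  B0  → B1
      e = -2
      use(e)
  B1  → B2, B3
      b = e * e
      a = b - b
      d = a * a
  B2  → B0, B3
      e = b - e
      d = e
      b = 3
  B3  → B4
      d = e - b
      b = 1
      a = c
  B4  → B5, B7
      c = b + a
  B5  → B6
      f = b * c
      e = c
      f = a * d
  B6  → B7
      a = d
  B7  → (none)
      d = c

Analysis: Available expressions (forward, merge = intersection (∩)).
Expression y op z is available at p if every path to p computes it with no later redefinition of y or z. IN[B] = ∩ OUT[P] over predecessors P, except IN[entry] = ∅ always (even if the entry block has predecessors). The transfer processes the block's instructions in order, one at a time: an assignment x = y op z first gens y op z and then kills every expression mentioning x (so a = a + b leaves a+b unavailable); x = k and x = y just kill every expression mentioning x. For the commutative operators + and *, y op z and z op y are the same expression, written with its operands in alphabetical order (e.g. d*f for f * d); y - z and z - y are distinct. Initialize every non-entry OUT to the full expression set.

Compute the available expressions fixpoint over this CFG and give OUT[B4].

Converged values:
  B0:   IN={}   OUT={}
  B1:   IN={}   OUT={a*a, b-b, e*e}
  B2:   IN={a*a, b-b, e*e}   OUT={a*a}
  B3:   IN={a*a}   OUT={}
  B4:   IN={}   OUT={a+b}
  B5:   IN={a+b}   OUT={a*d, a+b, b*c}
  B6:   IN={a*d, a+b, b*c}   OUT={b*c}
  B7:   IN={}   OUT={}

Merge at B4: IN[B4] = OUT[B3] = {}
Applying B4's transfer function to that IN value gives OUT[B4] (row B4 above).

Answer: {a+b}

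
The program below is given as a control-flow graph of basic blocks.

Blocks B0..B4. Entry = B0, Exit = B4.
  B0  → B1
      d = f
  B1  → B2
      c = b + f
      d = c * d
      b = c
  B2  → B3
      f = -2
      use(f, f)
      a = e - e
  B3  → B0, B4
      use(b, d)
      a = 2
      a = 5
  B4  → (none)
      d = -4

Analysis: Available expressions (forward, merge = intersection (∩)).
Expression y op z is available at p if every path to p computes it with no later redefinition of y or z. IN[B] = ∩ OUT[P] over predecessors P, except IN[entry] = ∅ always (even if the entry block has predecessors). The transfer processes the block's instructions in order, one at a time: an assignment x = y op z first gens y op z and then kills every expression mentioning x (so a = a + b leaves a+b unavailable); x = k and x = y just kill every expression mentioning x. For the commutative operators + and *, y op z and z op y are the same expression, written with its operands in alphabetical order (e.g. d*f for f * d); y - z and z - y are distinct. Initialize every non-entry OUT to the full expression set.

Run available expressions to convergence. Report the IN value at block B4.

Converged values:
  B0:   IN={}   OUT={}
  B1:   IN={}   OUT={}
  B2:   IN={}   OUT={e-e}
  B3:   IN={e-e}   OUT={e-e}
  B4:   IN={e-e}   OUT={e-e}

Merge at B4: IN[B4] = OUT[B3] = {e-e}

Answer: {e-e}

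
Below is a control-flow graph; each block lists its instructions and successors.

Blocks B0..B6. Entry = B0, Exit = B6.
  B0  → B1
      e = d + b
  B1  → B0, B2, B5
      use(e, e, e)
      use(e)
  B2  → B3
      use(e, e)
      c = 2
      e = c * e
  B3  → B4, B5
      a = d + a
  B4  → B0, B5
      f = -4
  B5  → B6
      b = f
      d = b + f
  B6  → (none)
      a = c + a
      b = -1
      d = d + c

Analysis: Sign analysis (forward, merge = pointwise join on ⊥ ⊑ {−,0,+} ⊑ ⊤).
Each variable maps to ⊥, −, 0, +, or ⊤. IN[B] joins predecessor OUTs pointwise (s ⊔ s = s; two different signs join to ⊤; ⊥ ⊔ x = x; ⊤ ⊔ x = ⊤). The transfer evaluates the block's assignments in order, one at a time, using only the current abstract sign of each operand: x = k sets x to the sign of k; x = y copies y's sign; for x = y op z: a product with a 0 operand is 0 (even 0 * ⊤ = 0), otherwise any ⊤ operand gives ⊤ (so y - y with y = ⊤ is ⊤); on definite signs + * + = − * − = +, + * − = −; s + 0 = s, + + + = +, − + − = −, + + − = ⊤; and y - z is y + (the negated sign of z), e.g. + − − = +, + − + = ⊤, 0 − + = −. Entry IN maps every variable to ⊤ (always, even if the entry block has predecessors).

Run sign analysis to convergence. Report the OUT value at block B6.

Answer: {a: ⊤, b: -, c: ⊤, d: ⊤, e: ⊤, f: ⊤}

Trace:
Per-block solution:
  B0: | IN=(all ⊤) | OUT=(all ⊤)
  B1: | IN=(all ⊤) | OUT=(all ⊤)
  B2: | IN=(all ⊤) | OUT={c:+; rest ⊤}
  B3: | IN={c:+; rest ⊤} | OUT={c:+; rest ⊤}
  B4: | IN={c:+; rest ⊤} | OUT={c:+, f:-; rest ⊤}
  B5: | IN=(all ⊤) | OUT=(all ⊤)
  B6: | IN=(all ⊤) | OUT={b:-; rest ⊤}

Merge at B6: IN[B6] = OUT[B5] = {a: ⊤, b: ⊤, c: ⊤, d: ⊤, e: ⊤, f: ⊤}
Applying B6's transfer function to that IN value gives OUT[B6] (row B6 above).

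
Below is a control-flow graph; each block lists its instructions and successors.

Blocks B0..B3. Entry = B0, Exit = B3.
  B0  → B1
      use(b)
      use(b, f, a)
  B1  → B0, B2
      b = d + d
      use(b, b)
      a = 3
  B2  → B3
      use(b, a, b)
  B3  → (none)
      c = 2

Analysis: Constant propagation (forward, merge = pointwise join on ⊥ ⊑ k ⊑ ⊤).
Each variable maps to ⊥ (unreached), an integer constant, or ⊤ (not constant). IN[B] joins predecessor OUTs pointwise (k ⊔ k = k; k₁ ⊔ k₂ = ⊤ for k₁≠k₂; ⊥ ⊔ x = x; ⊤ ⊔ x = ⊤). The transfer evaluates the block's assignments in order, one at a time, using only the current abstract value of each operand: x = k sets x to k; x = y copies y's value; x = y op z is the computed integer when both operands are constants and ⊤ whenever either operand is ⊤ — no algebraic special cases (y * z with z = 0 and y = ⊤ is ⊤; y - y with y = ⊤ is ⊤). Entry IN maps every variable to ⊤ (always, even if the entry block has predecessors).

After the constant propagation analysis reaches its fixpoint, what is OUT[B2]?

Answer: {a: 3, b: ⊤, c: ⊤, d: ⊤, e: ⊤, f: ⊤}

Working:
Converged values:
  B0:  IN=(all ⊤)  OUT=(all ⊤)
  B1:  IN=(all ⊤)  OUT={a:3; rest ⊤}
  B2:  IN={a:3; rest ⊤}  OUT={a:3; rest ⊤}
  B3:  IN={a:3; rest ⊤}  OUT={a:3, c:2; rest ⊤}

Merge at B2: IN[B2] = OUT[B1] = {a: 3, b: ⊤, c: ⊤, d: ⊤, e: ⊤, f: ⊤}
Applying B2's transfer function to that IN value gives OUT[B2] (row B2 above).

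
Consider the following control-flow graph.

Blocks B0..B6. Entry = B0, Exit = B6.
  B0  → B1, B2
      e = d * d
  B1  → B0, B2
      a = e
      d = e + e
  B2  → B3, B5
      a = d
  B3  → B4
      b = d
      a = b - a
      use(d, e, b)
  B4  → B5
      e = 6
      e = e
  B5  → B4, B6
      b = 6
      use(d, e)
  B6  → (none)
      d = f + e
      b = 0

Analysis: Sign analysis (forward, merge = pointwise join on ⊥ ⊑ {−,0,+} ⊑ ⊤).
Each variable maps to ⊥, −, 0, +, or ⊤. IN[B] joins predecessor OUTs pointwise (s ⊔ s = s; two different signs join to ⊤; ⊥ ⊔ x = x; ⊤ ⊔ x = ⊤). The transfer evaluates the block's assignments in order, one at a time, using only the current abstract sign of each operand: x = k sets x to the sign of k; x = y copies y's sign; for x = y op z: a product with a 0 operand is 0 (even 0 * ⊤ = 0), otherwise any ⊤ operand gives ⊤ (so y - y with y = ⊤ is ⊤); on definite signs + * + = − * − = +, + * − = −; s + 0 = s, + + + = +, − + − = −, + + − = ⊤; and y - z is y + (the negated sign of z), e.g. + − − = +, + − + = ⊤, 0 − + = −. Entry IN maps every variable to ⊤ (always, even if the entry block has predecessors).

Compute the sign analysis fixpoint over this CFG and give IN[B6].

Fixpoint table:
  B0: | IN=(all ⊤) | OUT=(all ⊤)
  B1: | IN=(all ⊤) | OUT=(all ⊤)
  B2: | IN=(all ⊤) | OUT=(all ⊤)
  B3: | IN=(all ⊤) | OUT=(all ⊤)
  B4: | IN=(all ⊤) | OUT={e:+; rest ⊤}
  B5: | IN=(all ⊤) | OUT={b:+; rest ⊤}
  B6: | IN={b:+; rest ⊤} | OUT={b:0; rest ⊤}

Merge at B6: IN[B6] = OUT[B5] = {a: ⊤, b: +, c: ⊤, d: ⊤, e: ⊤, f: ⊤}

Answer: {a: ⊤, b: +, c: ⊤, d: ⊤, e: ⊤, f: ⊤}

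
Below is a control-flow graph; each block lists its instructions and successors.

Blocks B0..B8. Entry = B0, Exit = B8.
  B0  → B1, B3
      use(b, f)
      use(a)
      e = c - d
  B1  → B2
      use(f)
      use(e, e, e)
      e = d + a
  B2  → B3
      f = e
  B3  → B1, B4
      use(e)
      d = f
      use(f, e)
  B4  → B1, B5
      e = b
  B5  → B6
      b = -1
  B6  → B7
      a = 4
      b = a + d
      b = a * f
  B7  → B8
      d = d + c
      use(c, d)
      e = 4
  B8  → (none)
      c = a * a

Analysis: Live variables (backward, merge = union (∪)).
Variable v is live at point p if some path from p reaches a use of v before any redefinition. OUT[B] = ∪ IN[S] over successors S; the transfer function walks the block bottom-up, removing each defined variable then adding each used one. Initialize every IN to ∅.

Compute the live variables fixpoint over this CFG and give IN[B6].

Answer: {c, d, f}

Working:
Per-block solution:
  B0: | IN={a, b, c, d, f} | OUT={a, b, c, d, e, f}
  B1: | IN={a, b, c, d, e, f} | OUT={a, b, c, e}
  B2: | IN={a, b, c, e} | OUT={a, b, c, e, f}
  B3: | IN={a, b, c, e, f} | OUT={a, b, c, d, e, f}
  B4: | IN={a, b, c, d, f} | OUT={a, b, c, d, e, f}
  B5: | IN={c, d, f} | OUT={c, d, f}
  B6: | IN={c, d, f} | OUT={a, c, d}
  B7: | IN={a, c, d} | OUT={a}
  B8: | IN={a} | OUT={}

Merge at B6: OUT[B6] = IN[B7] = {a, c, d}
Applying B6's transfer function to that OUT value gives IN[B6] (row B6 above).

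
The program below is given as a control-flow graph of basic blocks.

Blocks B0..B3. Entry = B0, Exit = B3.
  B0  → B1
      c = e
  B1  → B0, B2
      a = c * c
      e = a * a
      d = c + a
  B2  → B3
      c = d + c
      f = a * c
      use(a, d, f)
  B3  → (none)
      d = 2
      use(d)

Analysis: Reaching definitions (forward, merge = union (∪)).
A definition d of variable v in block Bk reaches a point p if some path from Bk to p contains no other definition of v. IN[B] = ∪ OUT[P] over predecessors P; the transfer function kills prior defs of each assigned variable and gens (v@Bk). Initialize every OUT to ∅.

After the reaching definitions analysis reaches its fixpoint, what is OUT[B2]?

Answer: {a@B1, c@B2, d@B1, e@B1, f@B2}

Trace:
Converged values:
  B0:  IN={a@B1, c@B0, d@B1, e@B1}  OUT={a@B1, c@B0, d@B1, e@B1}
  B1:  IN={a@B1, c@B0, d@B1, e@B1}  OUT={a@B1, c@B0, d@B1, e@B1}
  B2:  IN={a@B1, c@B0, d@B1, e@B1}  OUT={a@B1, c@B2, d@B1, e@B1, f@B2}
  B3:  IN={a@B1, c@B2, d@B1, e@B1, f@B2}  OUT={a@B1, c@B2, d@B3, e@B1, f@B2}

Merge at B2: IN[B2] = OUT[B1] = {a@B1, c@B0, d@B1, e@B1}
Applying B2's transfer function to that IN value gives OUT[B2] (row B2 above).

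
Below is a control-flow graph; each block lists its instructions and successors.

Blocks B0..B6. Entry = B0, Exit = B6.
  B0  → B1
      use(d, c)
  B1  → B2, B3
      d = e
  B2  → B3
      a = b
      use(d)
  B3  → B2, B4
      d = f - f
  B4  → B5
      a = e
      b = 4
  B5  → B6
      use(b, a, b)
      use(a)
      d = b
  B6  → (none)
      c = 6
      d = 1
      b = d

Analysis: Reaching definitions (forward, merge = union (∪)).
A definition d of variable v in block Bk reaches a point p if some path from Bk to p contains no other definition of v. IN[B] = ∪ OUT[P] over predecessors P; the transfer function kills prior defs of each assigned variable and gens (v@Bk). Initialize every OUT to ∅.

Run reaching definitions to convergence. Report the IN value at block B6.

Answer: {a@B4, b@B4, d@B5}

Derivation:
Fixpoint table:
  B0:   IN={}   OUT={}
  B1:   IN={}   OUT={d@B1}
  B2:   IN={a@B2, d@B1, d@B3}   OUT={a@B2, d@B1, d@B3}
  B3:   IN={a@B2, d@B1, d@B3}   OUT={a@B2, d@B3}
  B4:   IN={a@B2, d@B3}   OUT={a@B4, b@B4, d@B3}
  B5:   IN={a@B4, b@B4, d@B3}   OUT={a@B4, b@B4, d@B5}
  B6:   IN={a@B4, b@B4, d@B5}   OUT={a@B4, b@B6, c@B6, d@B6}

Merge at B6: IN[B6] = OUT[B5] = {a@B4, b@B4, d@B5}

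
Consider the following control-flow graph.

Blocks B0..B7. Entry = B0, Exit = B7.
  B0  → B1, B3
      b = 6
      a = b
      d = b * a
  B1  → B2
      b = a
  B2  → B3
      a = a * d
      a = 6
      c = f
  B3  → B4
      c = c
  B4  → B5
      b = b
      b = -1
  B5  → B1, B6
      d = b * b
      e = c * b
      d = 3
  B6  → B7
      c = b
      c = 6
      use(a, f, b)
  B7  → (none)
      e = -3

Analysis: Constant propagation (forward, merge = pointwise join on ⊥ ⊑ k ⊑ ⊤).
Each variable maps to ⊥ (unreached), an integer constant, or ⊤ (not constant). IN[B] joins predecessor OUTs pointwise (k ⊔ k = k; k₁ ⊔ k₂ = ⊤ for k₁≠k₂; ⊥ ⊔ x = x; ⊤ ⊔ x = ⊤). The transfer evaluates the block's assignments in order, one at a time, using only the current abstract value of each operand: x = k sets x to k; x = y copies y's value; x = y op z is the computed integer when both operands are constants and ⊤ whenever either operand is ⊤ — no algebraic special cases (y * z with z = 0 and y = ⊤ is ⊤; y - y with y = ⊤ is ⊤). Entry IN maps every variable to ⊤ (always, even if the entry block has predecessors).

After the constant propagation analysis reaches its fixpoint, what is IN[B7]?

Answer: {a: 6, b: -1, c: 6, d: 3, e: ⊤, f: ⊤}

Working:
Converged values:
  B0:   IN=(all ⊤)   OUT={a:6, b:6, d:36; rest ⊤}
  B1:   IN={a:6; rest ⊤}   OUT={a:6, b:6; rest ⊤}
  B2:   IN={a:6, b:6; rest ⊤}   OUT={a:6, b:6; rest ⊤}
  B3:   IN={a:6, b:6; rest ⊤}   OUT={a:6, b:6; rest ⊤}
  B4:   IN={a:6, b:6; rest ⊤}   OUT={a:6, b:-1; rest ⊤}
  B5:   IN={a:6, b:-1; rest ⊤}   OUT={a:6, b:-1, d:3; rest ⊤}
  B6:   IN={a:6, b:-1, d:3; rest ⊤}   OUT={a:6, b:-1, c:6, d:3; rest ⊤}
  B7:   IN={a:6, b:-1, c:6, d:3; rest ⊤}   OUT={a:6, b:-1, c:6, d:3, e:-3; rest ⊤}

Merge at B7: IN[B7] = OUT[B6] = {a: 6, b: -1, c: 6, d: 3, e: ⊤, f: ⊤}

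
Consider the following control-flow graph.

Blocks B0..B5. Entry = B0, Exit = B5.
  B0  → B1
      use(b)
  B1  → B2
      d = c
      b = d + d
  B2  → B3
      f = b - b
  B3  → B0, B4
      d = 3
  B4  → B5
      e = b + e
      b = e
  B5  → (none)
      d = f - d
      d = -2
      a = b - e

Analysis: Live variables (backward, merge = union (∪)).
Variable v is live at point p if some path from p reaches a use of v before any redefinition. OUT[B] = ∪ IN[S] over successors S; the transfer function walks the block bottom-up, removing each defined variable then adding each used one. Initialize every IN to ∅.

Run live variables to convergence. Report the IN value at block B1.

Answer: {c, e}

Working:
Converged values:
  B0: | IN={b, c, e} | OUT={c, e}
  B1: | IN={c, e} | OUT={b, c, e}
  B2: | IN={b, c, e} | OUT={b, c, e, f}
  B3: | IN={b, c, e, f} | OUT={b, c, d, e, f}
  B4: | IN={b, d, e, f} | OUT={b, d, e, f}
  B5: | IN={b, d, e, f} | OUT={}

Merge at B1: OUT[B1] = IN[B2] = {b, c, e}
Applying B1's transfer function to that OUT value gives IN[B1] (row B1 above).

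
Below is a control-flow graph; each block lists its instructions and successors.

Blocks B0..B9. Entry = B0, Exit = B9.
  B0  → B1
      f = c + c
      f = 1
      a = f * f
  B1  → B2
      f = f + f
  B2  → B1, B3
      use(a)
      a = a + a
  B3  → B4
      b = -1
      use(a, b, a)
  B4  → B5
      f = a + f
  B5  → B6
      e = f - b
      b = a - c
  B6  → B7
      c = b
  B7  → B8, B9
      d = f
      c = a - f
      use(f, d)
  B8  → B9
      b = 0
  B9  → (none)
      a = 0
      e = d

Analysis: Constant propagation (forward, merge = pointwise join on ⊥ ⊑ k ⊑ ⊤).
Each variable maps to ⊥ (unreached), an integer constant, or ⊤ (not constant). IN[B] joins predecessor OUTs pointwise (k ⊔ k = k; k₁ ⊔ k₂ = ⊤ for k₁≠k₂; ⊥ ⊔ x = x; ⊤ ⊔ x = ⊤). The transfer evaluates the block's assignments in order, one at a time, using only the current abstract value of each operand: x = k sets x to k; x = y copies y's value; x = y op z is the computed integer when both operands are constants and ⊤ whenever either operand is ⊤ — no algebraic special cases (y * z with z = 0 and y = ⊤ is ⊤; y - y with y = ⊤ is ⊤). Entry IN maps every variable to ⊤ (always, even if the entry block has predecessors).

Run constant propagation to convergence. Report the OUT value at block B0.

Answer: {a: 1, b: ⊤, c: ⊤, d: ⊤, e: ⊤, f: 1}

Derivation:
Per-block solution:
  B0:   IN=(all ⊤)   OUT={a:1, f:1; rest ⊤}
  B1:   IN=(all ⊤)   OUT=(all ⊤)
  B2:   IN=(all ⊤)   OUT=(all ⊤)
  B3:   IN=(all ⊤)   OUT={b:-1; rest ⊤}
  B4:   IN={b:-1; rest ⊤}   OUT={b:-1; rest ⊤}
  B5:   IN={b:-1; rest ⊤}   OUT=(all ⊤)
  B6:   IN=(all ⊤)   OUT=(all ⊤)
  B7:   IN=(all ⊤)   OUT=(all ⊤)
  B8:   IN=(all ⊤)   OUT={b:0; rest ⊤}
  B9:   IN=(all ⊤)   OUT={a:0; rest ⊤}

B0 is the boundary node: IN[B0] = {a: ⊤, b: ⊤, c: ⊤, d: ⊤, e: ⊤, f: ⊤}
Applying B0's transfer function to that IN value gives OUT[B0] (row B0 above).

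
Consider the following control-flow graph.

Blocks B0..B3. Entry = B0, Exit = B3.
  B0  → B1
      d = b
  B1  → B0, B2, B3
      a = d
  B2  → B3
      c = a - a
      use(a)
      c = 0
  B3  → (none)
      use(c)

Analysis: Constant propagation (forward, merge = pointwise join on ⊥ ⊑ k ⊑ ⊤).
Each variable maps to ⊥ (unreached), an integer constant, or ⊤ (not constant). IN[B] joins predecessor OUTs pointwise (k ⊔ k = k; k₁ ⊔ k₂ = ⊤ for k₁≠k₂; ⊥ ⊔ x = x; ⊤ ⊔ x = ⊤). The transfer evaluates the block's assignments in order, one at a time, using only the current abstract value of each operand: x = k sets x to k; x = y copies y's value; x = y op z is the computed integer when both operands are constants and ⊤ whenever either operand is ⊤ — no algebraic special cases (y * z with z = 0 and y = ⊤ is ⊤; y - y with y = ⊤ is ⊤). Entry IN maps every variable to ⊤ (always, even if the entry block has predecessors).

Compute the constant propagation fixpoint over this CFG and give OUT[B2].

Converged values:
  B0:   IN=(all ⊤)   OUT=(all ⊤)
  B1:   IN=(all ⊤)   OUT=(all ⊤)
  B2:   IN=(all ⊤)   OUT={c:0; rest ⊤}
  B3:   IN=(all ⊤)   OUT=(all ⊤)

Merge at B2: IN[B2] = OUT[B1] = {a: ⊤, b: ⊤, c: ⊤, d: ⊤, e: ⊤, f: ⊤}
Applying B2's transfer function to that IN value gives OUT[B2] (row B2 above).

Answer: {a: ⊤, b: ⊤, c: 0, d: ⊤, e: ⊤, f: ⊤}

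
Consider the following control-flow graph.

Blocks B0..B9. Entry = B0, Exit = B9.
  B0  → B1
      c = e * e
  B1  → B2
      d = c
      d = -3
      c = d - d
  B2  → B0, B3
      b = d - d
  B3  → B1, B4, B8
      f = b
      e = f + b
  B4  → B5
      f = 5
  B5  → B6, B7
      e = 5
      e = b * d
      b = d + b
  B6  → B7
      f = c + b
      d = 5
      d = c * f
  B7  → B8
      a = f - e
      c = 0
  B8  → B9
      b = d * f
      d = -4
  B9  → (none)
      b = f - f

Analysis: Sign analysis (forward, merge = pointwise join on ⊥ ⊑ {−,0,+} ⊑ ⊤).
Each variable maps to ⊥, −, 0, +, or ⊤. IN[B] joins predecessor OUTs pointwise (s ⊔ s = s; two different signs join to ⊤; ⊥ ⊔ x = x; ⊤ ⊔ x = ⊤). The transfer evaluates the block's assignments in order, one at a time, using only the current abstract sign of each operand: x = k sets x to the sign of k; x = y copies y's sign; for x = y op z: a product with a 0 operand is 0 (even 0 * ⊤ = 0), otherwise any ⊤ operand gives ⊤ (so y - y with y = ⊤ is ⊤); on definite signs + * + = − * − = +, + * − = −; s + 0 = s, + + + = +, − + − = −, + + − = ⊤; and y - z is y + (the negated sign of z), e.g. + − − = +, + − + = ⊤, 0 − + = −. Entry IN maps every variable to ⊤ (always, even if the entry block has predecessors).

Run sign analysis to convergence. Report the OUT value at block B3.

Answer: {a: ⊤, b: ⊤, c: ⊤, d: -, e: ⊤, f: ⊤}

Trace:
Fixpoint table:
  B0:  IN=(all ⊤)  OUT=(all ⊤)
  B1:  IN=(all ⊤)  OUT={d:-; rest ⊤}
  B2:  IN={d:-; rest ⊤}  OUT={d:-; rest ⊤}
  B3:  IN={d:-; rest ⊤}  OUT={d:-; rest ⊤}
  B4:  IN={d:-; rest ⊤}  OUT={d:-, f:+; rest ⊤}
  B5:  IN={d:-, f:+; rest ⊤}  OUT={d:-, f:+; rest ⊤}
  B6:  IN={d:-, f:+; rest ⊤}  OUT=(all ⊤)
  B7:  IN=(all ⊤)  OUT={c:0; rest ⊤}
  B8:  IN=(all ⊤)  OUT={d:-; rest ⊤}
  B9:  IN={d:-; rest ⊤}  OUT={d:-; rest ⊤}

Merge at B3: IN[B3] = OUT[B2] = {a: ⊤, b: ⊤, c: ⊤, d: -, e: ⊤, f: ⊤}
Applying B3's transfer function to that IN value gives OUT[B3] (row B3 above).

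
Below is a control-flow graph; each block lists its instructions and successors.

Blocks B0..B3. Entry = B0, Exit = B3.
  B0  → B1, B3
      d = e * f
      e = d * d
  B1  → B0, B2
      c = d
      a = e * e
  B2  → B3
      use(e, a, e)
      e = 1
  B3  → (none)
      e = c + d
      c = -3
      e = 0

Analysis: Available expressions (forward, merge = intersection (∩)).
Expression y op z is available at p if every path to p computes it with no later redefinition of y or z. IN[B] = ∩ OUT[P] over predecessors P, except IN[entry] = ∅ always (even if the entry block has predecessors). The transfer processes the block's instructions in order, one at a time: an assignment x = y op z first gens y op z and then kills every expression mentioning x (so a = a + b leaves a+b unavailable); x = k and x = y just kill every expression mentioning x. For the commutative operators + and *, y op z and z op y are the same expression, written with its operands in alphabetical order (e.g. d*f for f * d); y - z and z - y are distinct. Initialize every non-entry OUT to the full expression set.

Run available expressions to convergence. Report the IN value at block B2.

Answer: {d*d, e*e}

Derivation:
Converged values:
  B0: | IN={} | OUT={d*d}
  B1: | IN={d*d} | OUT={d*d, e*e}
  B2: | IN={d*d, e*e} | OUT={d*d}
  B3: | IN={d*d} | OUT={d*d}

Merge at B2: IN[B2] = OUT[B1] = {d*d, e*e}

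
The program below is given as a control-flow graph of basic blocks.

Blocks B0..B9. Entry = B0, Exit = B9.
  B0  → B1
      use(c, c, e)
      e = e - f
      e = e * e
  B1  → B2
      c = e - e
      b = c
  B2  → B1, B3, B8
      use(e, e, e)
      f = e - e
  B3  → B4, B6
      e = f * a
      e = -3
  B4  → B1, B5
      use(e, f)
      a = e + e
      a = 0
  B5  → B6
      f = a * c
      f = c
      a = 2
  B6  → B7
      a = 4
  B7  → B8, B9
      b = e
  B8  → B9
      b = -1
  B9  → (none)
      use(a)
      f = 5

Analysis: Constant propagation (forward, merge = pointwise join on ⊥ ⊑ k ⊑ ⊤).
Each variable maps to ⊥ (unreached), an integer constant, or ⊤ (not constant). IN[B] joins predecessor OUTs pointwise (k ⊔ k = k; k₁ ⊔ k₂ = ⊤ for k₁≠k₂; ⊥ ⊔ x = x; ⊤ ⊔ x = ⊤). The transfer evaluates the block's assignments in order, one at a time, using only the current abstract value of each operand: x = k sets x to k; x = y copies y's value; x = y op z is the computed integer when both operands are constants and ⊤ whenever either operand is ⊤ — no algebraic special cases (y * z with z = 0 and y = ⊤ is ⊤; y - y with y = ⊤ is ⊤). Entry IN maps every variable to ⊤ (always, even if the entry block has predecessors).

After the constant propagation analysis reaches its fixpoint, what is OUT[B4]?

Answer: {a: 0, b: ⊤, c: ⊤, d: ⊤, e: -3, f: ⊤}

Working:
Fixpoint table:
  B0:  IN=(all ⊤)  OUT=(all ⊤)
  B1:  IN=(all ⊤)  OUT=(all ⊤)
  B2:  IN=(all ⊤)  OUT=(all ⊤)
  B3:  IN=(all ⊤)  OUT={e:-3; rest ⊤}
  B4:  IN={e:-3; rest ⊤}  OUT={a:0, e:-3; rest ⊤}
  B5:  IN={a:0, e:-3; rest ⊤}  OUT={a:2, e:-3; rest ⊤}
  B6:  IN={e:-3; rest ⊤}  OUT={a:4, e:-3; rest ⊤}
  B7:  IN={a:4, e:-3; rest ⊤}  OUT={a:4, b:-3, e:-3; rest ⊤}
  B8:  IN=(all ⊤)  OUT={b:-1; rest ⊤}
  B9:  IN=(all ⊤)  OUT={f:5; rest ⊤}

Merge at B4: IN[B4] = OUT[B3] = {a: ⊤, b: ⊤, c: ⊤, d: ⊤, e: -3, f: ⊤}
Applying B4's transfer function to that IN value gives OUT[B4] (row B4 above).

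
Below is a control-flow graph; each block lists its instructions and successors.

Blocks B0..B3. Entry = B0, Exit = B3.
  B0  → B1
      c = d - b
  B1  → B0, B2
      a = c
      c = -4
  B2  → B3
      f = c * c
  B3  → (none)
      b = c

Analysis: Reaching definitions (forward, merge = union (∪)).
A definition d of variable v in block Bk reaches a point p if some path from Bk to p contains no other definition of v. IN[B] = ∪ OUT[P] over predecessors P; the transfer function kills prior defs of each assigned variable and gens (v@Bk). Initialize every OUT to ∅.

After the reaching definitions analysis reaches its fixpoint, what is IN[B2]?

Answer: {a@B1, c@B1}

Working:
Converged values:
  B0: | IN={a@B1, c@B1} | OUT={a@B1, c@B0}
  B1: | IN={a@B1, c@B0} | OUT={a@B1, c@B1}
  B2: | IN={a@B1, c@B1} | OUT={a@B1, c@B1, f@B2}
  B3: | IN={a@B1, c@B1, f@B2} | OUT={a@B1, b@B3, c@B1, f@B2}

Merge at B2: IN[B2] = OUT[B1] = {a@B1, c@B1}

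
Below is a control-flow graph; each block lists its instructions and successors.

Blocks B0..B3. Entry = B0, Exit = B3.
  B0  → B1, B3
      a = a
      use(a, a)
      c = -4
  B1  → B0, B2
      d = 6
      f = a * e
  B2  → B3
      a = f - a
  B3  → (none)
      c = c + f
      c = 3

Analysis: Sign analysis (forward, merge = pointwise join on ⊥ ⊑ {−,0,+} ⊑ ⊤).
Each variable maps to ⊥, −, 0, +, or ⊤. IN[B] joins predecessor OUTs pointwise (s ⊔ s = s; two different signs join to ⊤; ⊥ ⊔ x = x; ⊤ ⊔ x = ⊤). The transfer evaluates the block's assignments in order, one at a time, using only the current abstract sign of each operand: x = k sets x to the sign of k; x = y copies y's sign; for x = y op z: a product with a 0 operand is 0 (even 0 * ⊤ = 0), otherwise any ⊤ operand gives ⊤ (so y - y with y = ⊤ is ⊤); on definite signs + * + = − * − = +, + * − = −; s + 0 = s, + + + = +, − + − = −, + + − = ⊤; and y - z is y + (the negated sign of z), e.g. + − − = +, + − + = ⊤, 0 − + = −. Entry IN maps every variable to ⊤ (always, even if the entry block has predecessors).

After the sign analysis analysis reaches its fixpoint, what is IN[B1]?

Fixpoint table:
  B0:  IN=(all ⊤)  OUT={c:-; rest ⊤}
  B1:  IN={c:-; rest ⊤}  OUT={c:-, d:+; rest ⊤}
  B2:  IN={c:-, d:+; rest ⊤}  OUT={c:-, d:+; rest ⊤}
  B3:  IN={c:-; rest ⊤}  OUT={c:+; rest ⊤}

Merge at B1: IN[B1] = OUT[B0] = {a: ⊤, b: ⊤, c: -, d: ⊤, e: ⊤, f: ⊤}

Answer: {a: ⊤, b: ⊤, c: -, d: ⊤, e: ⊤, f: ⊤}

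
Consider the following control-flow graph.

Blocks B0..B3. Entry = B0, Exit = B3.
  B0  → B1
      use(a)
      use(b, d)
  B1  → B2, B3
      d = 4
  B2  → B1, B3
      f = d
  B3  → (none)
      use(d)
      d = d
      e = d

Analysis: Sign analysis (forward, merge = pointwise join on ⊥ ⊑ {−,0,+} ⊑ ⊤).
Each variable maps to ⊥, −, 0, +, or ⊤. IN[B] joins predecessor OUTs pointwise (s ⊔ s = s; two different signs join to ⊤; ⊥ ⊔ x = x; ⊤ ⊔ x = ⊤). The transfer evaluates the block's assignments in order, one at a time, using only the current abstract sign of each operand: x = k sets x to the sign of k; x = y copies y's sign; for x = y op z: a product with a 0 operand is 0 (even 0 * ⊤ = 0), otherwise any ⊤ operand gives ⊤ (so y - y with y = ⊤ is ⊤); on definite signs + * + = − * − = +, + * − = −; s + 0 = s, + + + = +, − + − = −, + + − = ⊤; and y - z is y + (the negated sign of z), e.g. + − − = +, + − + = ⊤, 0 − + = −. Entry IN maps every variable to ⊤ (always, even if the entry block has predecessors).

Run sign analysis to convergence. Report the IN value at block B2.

Per-block solution:
  B0: | IN=(all ⊤) | OUT=(all ⊤)
  B1: | IN=(all ⊤) | OUT={d:+; rest ⊤}
  B2: | IN={d:+; rest ⊤} | OUT={d:+, f:+; rest ⊤}
  B3: | IN={d:+; rest ⊤} | OUT={d:+, e:+; rest ⊤}

Merge at B2: IN[B2] = OUT[B1] = {a: ⊤, b: ⊤, c: ⊤, d: +, e: ⊤, f: ⊤}

Answer: {a: ⊤, b: ⊤, c: ⊤, d: +, e: ⊤, f: ⊤}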